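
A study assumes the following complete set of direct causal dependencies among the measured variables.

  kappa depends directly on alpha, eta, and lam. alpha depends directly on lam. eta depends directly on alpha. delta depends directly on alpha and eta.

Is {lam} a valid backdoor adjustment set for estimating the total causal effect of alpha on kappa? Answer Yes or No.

Yes

Backdoor paths from alpha to kappa (paths whose first edge points into alpha):
  P1: alpha <- lam -> kappa
Condition 1 (no descendant of alpha in the set): holds — descendants of alpha are {delta, eta, kappa}; none are in {lam}.
Condition 2 (every backdoor path blocked by {lam}):
  P1: blocked at fork node lam ∈ conditioning set.
{lam} satisfies the backdoor criterion.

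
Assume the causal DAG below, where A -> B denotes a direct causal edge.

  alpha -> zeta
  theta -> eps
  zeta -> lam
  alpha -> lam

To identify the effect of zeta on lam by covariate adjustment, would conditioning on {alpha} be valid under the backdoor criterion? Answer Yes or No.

Yes

Backdoor paths from zeta to lam (paths whose first edge points into zeta):
  P1: zeta <- alpha -> lam
Condition 1 (no descendant of zeta in the set): holds — descendants of zeta are {lam}; none are in {alpha}.
Condition 2 (every backdoor path blocked by {alpha}):
  P1: blocked at fork node alpha ∈ conditioning set.
{alpha} satisfies the backdoor criterion.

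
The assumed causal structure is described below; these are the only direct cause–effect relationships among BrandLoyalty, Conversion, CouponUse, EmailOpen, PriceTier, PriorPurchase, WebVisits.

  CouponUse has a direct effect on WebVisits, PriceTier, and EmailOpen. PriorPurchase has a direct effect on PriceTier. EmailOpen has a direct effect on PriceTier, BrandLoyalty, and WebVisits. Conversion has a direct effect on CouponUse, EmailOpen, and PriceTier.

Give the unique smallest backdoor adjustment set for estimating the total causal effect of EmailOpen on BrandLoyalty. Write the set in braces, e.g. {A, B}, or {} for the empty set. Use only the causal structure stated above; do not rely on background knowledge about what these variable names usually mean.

{}

Variables eligible for adjustment (non-descendants of EmailOpen, excluding EmailOpen and BrandLoyalty): {Conversion, CouponUse, PriorPurchase}.
Backdoor paths from EmailOpen to BrandLoyalty:
  (none)
With no backdoor paths the empty set already satisfies the criterion, and it is trivially minimal.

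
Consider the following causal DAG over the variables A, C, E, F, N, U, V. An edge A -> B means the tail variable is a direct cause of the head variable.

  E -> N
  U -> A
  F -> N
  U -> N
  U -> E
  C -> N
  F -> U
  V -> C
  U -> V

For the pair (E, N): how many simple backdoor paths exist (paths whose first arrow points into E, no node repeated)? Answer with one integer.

3

A backdoor path from E to N is any simple undirected path whose first edge points into E (i.e. leaves E via a parent).
Parents of E: {U}.
Enumerating:
  P1: E <- U <- F -> N
  P2: E <- U -> V -> C -> N
  P3: E <- U -> N
That exhausts the simple backdoor paths. Count: 3.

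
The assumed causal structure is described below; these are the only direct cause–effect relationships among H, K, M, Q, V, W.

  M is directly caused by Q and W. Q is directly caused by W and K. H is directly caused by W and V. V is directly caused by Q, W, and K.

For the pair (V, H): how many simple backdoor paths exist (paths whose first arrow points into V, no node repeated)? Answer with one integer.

5

A backdoor path from V to H is any simple undirected path whose first edge points into V (i.e. leaves V via a parent).
Parents of V: {K, Q, W}.
Enumerating:
  P1: V <- K -> Q <- W -> H
  P2: V <- K -> Q -> M <- W -> H
  P3: V <- W -> H
  P4: V <- Q <- W -> H
  P5: V <- Q -> M <- W -> H
That exhausts the simple backdoor paths. Count: 5.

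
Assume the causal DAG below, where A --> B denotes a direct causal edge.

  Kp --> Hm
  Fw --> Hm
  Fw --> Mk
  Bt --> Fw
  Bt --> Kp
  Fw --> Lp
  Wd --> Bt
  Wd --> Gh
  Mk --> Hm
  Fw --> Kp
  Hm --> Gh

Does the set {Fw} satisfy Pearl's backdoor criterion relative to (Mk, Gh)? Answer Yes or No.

Backdoor paths from Mk to Gh (paths whose first edge points into Mk):
  P1: Mk <- Fw <- Bt <- Wd -> Gh
  P2: Mk <- Fw <- Bt -> Kp -> Hm -> Gh
  P3: Mk <- Fw -> Kp <- Bt <- Wd -> Gh
  P4: Mk <- Fw -> Kp -> Hm -> Gh
  P5: Mk <- Fw -> Hm <- Kp <- Bt <- Wd -> Gh
  P6: Mk <- Fw -> Hm -> Gh
Condition 1 (no descendant of Mk in the set): holds — descendants of Mk are {Gh, Hm}; none are in {Fw}.
Condition 2 (every backdoor path blocked by {Fw}):
  P1: blocked at chain node Fw ∈ conditioning set.
  P2: blocked at chain node Fw ∈ conditioning set.
  P3: blocked at fork node Fw ∈ conditioning set.
  P4: blocked at fork node Fw ∈ conditioning set.
  P5: blocked at fork node Fw ∈ conditioning set.
  P6: blocked at fork node Fw ∈ conditioning set.
{Fw} satisfies the backdoor criterion.

Yes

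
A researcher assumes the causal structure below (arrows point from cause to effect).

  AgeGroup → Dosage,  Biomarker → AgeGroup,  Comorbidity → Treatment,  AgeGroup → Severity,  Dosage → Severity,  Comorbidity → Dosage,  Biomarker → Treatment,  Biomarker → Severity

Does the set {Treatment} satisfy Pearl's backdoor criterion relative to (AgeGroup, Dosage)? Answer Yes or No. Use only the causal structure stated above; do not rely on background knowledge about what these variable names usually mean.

No

Backdoor paths from AgeGroup to Dosage (paths whose first edge points into AgeGroup):
  P1: AgeGroup <- Biomarker -> Severity <- Dosage
  P2: AgeGroup <- Biomarker -> Treatment <- Comorbidity -> Dosage
Condition 1 (no descendant of AgeGroup in the set): holds — descendants of AgeGroup are {Dosage, Severity}; none are in {Treatment}.
Condition 2 (every backdoor path blocked by {Treatment}):
  P1: blocked at collider Severity (neither it nor any descendant is in the conditioning set).
  P2: open — collider(s) Treatment are conditioned on (or have a conditioned descendant) and no non-collider on the path is in the set.
{Treatment} does not satisfy the backdoor criterion.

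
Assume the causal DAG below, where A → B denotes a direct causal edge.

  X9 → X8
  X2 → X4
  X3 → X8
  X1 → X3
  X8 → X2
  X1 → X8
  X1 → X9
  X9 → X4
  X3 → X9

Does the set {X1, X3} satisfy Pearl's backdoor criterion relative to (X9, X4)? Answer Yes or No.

Backdoor paths from X9 to X4 (paths whose first edge points into X9):
  P1: X9 <- X1 -> X3 -> X8 -> X2 -> X4
  P2: X9 <- X1 -> X8 -> X2 -> X4
  P3: X9 <- X3 <- X1 -> X8 -> X2 -> X4
  P4: X9 <- X3 -> X8 -> X2 -> X4
Condition 1 (no descendant of X9 in the set): holds — descendants of X9 are {X2, X4, X8}; none are in {X1, X3}.
Condition 2 (every backdoor path blocked by {X1, X3}):
  P1: blocked at fork node X1 ∈ conditioning set.
  P2: blocked at fork node X1 ∈ conditioning set.
  P3: blocked at chain node X3 ∈ conditioning set.
  P4: blocked at fork node X3 ∈ conditioning set.
{X1, X3} satisfies the backdoor criterion.

Yes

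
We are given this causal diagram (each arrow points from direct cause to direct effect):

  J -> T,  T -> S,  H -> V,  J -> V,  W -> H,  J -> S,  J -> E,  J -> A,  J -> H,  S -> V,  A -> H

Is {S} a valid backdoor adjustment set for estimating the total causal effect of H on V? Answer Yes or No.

No

Backdoor paths from H to V (paths whose first edge points into H):
  P1: H <- J -> T -> S -> V
  P2: H <- J -> S -> V
  P3: H <- J -> V
  P4: H <- A <- J -> T -> S -> V
  P5: H <- A <- J -> S -> V
  P6: H <- A <- J -> V
Condition 1 (no descendant of H in the set): holds — descendants of H are {V}; none are in {S}.
Condition 2 (every backdoor path blocked by {S}):
  P1: blocked at chain node S ∈ conditioning set.
  P2: blocked at chain node S ∈ conditioning set.
  P3: open — no interior node is in the conditioning set.
  P4: blocked at chain node S ∈ conditioning set.
  P5: blocked at chain node S ∈ conditioning set.
  P6: open — no interior node is in the conditioning set.
{S} does not satisfy the backdoor criterion.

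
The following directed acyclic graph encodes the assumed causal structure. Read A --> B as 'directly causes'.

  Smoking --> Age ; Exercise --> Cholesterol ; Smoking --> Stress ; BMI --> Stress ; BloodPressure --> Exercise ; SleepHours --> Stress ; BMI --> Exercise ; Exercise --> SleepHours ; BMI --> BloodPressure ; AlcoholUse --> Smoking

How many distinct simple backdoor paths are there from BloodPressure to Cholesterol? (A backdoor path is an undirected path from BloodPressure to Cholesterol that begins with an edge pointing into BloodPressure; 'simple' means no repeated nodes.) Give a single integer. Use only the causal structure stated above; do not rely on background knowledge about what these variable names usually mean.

A backdoor path from BloodPressure to Cholesterol is any simple undirected path whose first edge points into BloodPressure (i.e. leaves BloodPressure via a parent).
Parents of BloodPressure: {BMI}.
Enumerating:
  P1: BloodPressure <- BMI -> Exercise -> Cholesterol
  P2: BloodPressure <- BMI -> Stress <- SleepHours <- Exercise -> Cholesterol
That exhausts the simple backdoor paths. Count: 2.

2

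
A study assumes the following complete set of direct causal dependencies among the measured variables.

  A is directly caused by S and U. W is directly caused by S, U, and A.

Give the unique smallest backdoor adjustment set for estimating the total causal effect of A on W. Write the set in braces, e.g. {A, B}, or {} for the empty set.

Variables eligible for adjustment (non-descendants of A, excluding A and W): {S, U}.
Backdoor paths from A to W:
  P1: A <- U -> W
  P2: A <- S -> W
The empty set is not sufficient: P1 (A <- U -> W) has no collider blocking it and no conditioned non-collider, so it is open.
Try {S, U}:
  P1: blocked at fork node U ∈ conditioning set.
  P2: blocked at fork node S ∈ conditioning set.
{S, U} contains no descendant of A and blocks every backdoor path.
Every element of {S, U} is needed (dropping S leaves P2 open; dropping U leaves P1 open), so no proper subset is valid.
Among all size-2 subsets of the eligible variables, only {S, U} blocks every backdoor path, so it is the unique smallest valid adjustment set.

{S, U}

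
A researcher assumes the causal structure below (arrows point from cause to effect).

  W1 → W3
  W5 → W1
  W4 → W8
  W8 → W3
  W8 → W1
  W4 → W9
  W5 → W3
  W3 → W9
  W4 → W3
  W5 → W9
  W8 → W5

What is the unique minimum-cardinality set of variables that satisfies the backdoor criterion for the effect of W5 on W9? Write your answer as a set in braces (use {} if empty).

Variables eligible for adjustment (non-descendants of W5, excluding W5 and W9): {W4, W8}.
Backdoor paths from W5 to W9:
  P1: W5 <- W8 <- W4 -> W3 -> W9
  P2: W5 <- W8 <- W4 -> W9
  P3: W5 <- W8 -> W1 -> W3 <- W4 -> W9
  P4: W5 <- W8 -> W1 -> W3 -> W9
  P5: W5 <- W8 -> W3 <- W4 -> W9
  P6: W5 <- W8 -> W3 -> W9
The empty set is not sufficient: P1 (W5 <- W8 <- W4 -> W3 -> W9) has no collider blocking it and no conditioned non-collider, so it is open.
Try {W8}:
  P1: blocked at chain node W8 ∈ conditioning set.
  P2: blocked at chain node W8 ∈ conditioning set.
  P3: blocked at fork node W8 ∈ conditioning set.
  P4: blocked at fork node W8 ∈ conditioning set.
  P5: blocked at fork node W8 ∈ conditioning set.
  P6: blocked at fork node W8 ∈ conditioning set.
{W8} contains no descendant of W5 and blocks every backdoor path.
No other singleton works — e.g. {W4} leaves P4 open — so {W8} is the unique smallest valid adjustment set.

{W8}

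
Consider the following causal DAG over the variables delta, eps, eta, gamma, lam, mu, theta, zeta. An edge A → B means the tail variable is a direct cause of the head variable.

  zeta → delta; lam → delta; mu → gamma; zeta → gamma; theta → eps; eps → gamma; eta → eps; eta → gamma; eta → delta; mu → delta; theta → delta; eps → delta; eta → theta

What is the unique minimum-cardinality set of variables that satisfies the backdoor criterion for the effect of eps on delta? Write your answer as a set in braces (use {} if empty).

Variables eligible for adjustment (non-descendants of eps, excluding eps and delta): {eta, lam, mu, theta, zeta}.
Backdoor paths from eps to delta:
  P1: eps <- eta -> theta -> delta
  P2: eps <- eta -> delta
  P3: eps <- eta -> gamma <- mu -> delta
  P4: eps <- eta -> gamma <- zeta -> delta
  P5: eps <- theta <- eta -> delta
  P6: eps <- theta <- eta -> gamma <- mu -> delta
  P7: eps <- theta <- eta -> gamma <- zeta -> delta
  P8: eps <- theta -> delta
The empty set is not sufficient: P1 (eps <- eta -> theta -> delta) has no collider blocking it and no conditioned non-collider, so it is open.
Try {eta, theta}:
  P1: blocked at fork node eta ∈ conditioning set.
  P2: blocked at fork node eta ∈ conditioning set.
  P3: blocked at fork node eta ∈ conditioning set.
  P4: blocked at fork node eta ∈ conditioning set.
  P5: blocked at chain node theta ∈ conditioning set.
  P6: blocked at chain node theta ∈ conditioning set.
  P7: blocked at chain node theta ∈ conditioning set.
  P8: blocked at fork node theta ∈ conditioning set.
{eta, theta} contains no descendant of eps and blocks every backdoor path.
Every element of {eta, theta} is needed (dropping eta leaves P2 open; dropping theta leaves P8 open), so no proper subset is valid.
Among all size-2 subsets of the eligible variables, only {eta, theta} blocks every backdoor path, so it is the unique smallest valid adjustment set.

{eta, theta}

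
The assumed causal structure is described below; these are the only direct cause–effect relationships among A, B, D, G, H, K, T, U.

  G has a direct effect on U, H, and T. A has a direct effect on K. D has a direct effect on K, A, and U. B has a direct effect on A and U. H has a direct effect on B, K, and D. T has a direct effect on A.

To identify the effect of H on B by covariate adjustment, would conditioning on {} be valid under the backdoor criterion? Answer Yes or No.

Yes

Backdoor paths from H to B (paths whose first edge points into H):
  P1: H <- G -> T -> A <- D -> U <- B
  P2: H <- G -> T -> A <- B
  P3: H <- G -> T -> A -> K <- D -> U <- B
  P4: H <- G -> U <- D -> A <- B
  P5: H <- G -> U <- D -> K <- A <- B
  P6: H <- G -> U <- B
Condition 1 (no descendant of H in the set): holds — descendants of H are {A, B, D, K, U}; none are in {}.
Condition 2 (every backdoor path blocked by {}):
  P1: blocked at collider A (neither it nor any descendant is in the conditioning set).
  P2: blocked at collider A (neither it nor any descendant is in the conditioning set).
  P3: blocked at collider K (neither it nor any descendant is in the conditioning set).
  P4: blocked at collider U (neither it nor any descendant is in the conditioning set).
  P5: blocked at collider U (neither it nor any descendant is in the conditioning set).
  P6: blocked at collider U (neither it nor any descendant is in the conditioning set).
{} satisfies the backdoor criterion.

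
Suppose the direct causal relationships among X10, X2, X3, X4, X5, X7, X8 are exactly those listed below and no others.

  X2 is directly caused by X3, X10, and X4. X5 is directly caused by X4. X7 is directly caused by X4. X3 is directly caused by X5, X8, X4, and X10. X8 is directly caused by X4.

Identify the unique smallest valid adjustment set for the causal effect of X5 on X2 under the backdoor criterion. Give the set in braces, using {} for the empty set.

{X4}

Variables eligible for adjustment (non-descendants of X5, excluding X5 and X2): {X10, X4, X7, X8}.
Backdoor paths from X5 to X2:
  P1: X5 <- X4 -> X8 -> X3 <- X10 -> X2
  P2: X5 <- X4 -> X8 -> X3 -> X2
  P3: X5 <- X4 -> X3 <- X10 -> X2
  P4: X5 <- X4 -> X3 -> X2
  P5: X5 <- X4 -> X2
The empty set is not sufficient: P2 (X5 <- X4 -> X8 -> X3 -> X2) has no collider blocking it and no conditioned non-collider, so it is open.
Try {X4}:
  P1: blocked at fork node X4 ∈ conditioning set.
  P2: blocked at fork node X4 ∈ conditioning set.
  P3: blocked at fork node X4 ∈ conditioning set.
  P4: blocked at fork node X4 ∈ conditioning set.
  P5: blocked at fork node X4 ∈ conditioning set.
{X4} contains no descendant of X5 and blocks every backdoor path.
No other singleton works — e.g. {X7} leaves P2 open — so {X4} is the unique smallest valid adjustment set.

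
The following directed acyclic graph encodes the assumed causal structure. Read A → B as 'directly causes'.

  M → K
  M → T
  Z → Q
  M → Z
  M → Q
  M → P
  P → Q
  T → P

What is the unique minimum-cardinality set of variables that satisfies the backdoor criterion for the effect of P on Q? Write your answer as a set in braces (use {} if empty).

Variables eligible for adjustment (non-descendants of P, excluding P and Q): {K, M, T, Z}.
Backdoor paths from P to Q:
  P1: P <- M -> Z -> Q
  P2: P <- M -> Q
  P3: P <- T <- M -> Z -> Q
  P4: P <- T <- M -> Q
The empty set is not sufficient: P1 (P <- M -> Z -> Q) has no collider blocking it and no conditioned non-collider, so it is open.
Try {M}:
  P1: blocked at fork node M ∈ conditioning set.
  P2: blocked at fork node M ∈ conditioning set.
  P3: blocked at fork node M ∈ conditioning set.
  P4: blocked at fork node M ∈ conditioning set.
{M} contains no descendant of P and blocks every backdoor path.
No other singleton works — e.g. {T} leaves P1 open — so {M} is the unique smallest valid adjustment set.

{M}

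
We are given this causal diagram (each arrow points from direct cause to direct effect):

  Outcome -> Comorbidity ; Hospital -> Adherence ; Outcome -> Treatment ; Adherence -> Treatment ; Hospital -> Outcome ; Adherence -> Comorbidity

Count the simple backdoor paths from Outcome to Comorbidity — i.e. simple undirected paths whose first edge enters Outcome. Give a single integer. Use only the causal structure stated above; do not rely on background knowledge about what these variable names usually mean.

1

A backdoor path from Outcome to Comorbidity is any simple undirected path whose first edge points into Outcome (i.e. leaves Outcome via a parent).
Parents of Outcome: {Hospital}.
Enumerating:
  P1: Outcome <- Hospital -> Adherence -> Comorbidity
That exhausts the simple backdoor paths. Count: 1.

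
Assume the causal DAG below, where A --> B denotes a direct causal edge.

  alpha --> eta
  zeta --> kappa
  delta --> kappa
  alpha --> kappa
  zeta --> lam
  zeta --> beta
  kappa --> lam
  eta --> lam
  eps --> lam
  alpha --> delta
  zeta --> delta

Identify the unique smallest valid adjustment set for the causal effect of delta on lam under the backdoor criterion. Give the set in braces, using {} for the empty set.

{alpha, zeta}

Variables eligible for adjustment (non-descendants of delta, excluding delta and lam): {alpha, beta, eps, eta, zeta}.
Backdoor paths from delta to lam:
  P1: delta <- alpha -> eta -> lam
  P2: delta <- alpha -> kappa <- zeta -> lam
  P3: delta <- alpha -> kappa -> lam
  P4: delta <- zeta -> kappa <- alpha -> eta -> lam
  P5: delta <- zeta -> kappa -> lam
  P6: delta <- zeta -> lam
The empty set is not sufficient: P1 (delta <- alpha -> eta -> lam) has no collider blocking it and no conditioned non-collider, so it is open.
Try {alpha, zeta}:
  P1: blocked at fork node alpha ∈ conditioning set.
  P2: blocked at fork node alpha ∈ conditioning set.
  P3: blocked at fork node alpha ∈ conditioning set.
  P4: blocked at fork node zeta ∈ conditioning set.
  P5: blocked at fork node zeta ∈ conditioning set.
  P6: blocked at fork node zeta ∈ conditioning set.
{alpha, zeta} contains no descendant of delta and blocks every backdoor path.
Every element of {alpha, zeta} is needed (dropping alpha leaves P1 open; dropping zeta leaves P5 open), so no proper subset is valid.
Among all size-2 subsets of the eligible variables, only {alpha, zeta} blocks every backdoor path, so it is the unique smallest valid adjustment set.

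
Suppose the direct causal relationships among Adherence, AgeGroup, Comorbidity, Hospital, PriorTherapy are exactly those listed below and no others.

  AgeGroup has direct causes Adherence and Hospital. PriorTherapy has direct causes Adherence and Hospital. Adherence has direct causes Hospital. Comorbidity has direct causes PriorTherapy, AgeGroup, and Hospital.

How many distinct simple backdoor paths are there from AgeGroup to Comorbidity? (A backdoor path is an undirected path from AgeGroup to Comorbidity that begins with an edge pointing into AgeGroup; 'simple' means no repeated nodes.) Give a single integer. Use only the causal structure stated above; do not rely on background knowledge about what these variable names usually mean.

A backdoor path from AgeGroup to Comorbidity is any simple undirected path whose first edge points into AgeGroup (i.e. leaves AgeGroup via a parent).
Parents of AgeGroup: {Adherence, Hospital}.
Enumerating:
  P1: AgeGroup <- Hospital -> Adherence -> PriorTherapy -> Comorbidity
  P2: AgeGroup <- Hospital -> PriorTherapy -> Comorbidity
  P3: AgeGroup <- Hospital -> Comorbidity
  P4: AgeGroup <- Adherence <- Hospital -> PriorTherapy -> Comorbidity
  P5: AgeGroup <- Adherence <- Hospital -> Comorbidity
  P6: AgeGroup <- Adherence -> PriorTherapy <- Hospital -> Comorbidity
  P7: AgeGroup <- Adherence -> PriorTherapy -> Comorbidity
That exhausts the simple backdoor paths. Count: 7.

7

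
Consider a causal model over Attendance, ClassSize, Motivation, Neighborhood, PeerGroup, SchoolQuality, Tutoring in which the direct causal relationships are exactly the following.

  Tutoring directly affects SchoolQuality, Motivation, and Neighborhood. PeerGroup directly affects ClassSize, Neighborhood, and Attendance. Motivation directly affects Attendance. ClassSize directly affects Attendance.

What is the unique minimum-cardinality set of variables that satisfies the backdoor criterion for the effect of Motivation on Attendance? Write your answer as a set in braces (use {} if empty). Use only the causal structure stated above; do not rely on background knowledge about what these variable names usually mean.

{}

Variables eligible for adjustment (non-descendants of Motivation, excluding Motivation and Attendance): {ClassSize, Neighborhood, PeerGroup, SchoolQuality, Tutoring}.
Backdoor paths from Motivation to Attendance:
  P1: Motivation <- Tutoring -> Neighborhood <- PeerGroup -> ClassSize -> Attendance
  P2: Motivation <- Tutoring -> Neighborhood <- PeerGroup -> Attendance
Each backdoor path contains an unconditioned collider, so every path is already blocked with the empty conditioning set:
  P1: blocked at collider Neighborhood (neither it nor any descendant is in the conditioning set).
  P2: blocked at collider Neighborhood (neither it nor any descendant is in the conditioning set).
The empty set is therefore the unique smallest valid set.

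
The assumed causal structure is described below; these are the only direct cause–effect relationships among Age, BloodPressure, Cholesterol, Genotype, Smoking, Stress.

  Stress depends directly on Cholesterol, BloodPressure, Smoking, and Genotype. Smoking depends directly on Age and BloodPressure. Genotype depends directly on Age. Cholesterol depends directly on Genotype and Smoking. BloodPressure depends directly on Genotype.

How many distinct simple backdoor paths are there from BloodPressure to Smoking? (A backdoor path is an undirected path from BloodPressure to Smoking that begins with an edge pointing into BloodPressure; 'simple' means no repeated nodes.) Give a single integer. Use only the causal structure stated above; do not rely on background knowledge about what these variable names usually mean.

A backdoor path from BloodPressure to Smoking is any simple undirected path whose first edge points into BloodPressure (i.e. leaves BloodPressure via a parent).
Parents of BloodPressure: {Genotype}.
Enumerating:
  P1: BloodPressure <- Genotype <- Age -> Smoking
  P2: BloodPressure <- Genotype -> Cholesterol <- Smoking
  P3: BloodPressure <- Genotype -> Cholesterol -> Stress <- Smoking
  P4: BloodPressure <- Genotype -> Stress <- Smoking
  P5: BloodPressure <- Genotype -> Stress <- Cholesterol <- Smoking
That exhausts the simple backdoor paths. Count: 5.

5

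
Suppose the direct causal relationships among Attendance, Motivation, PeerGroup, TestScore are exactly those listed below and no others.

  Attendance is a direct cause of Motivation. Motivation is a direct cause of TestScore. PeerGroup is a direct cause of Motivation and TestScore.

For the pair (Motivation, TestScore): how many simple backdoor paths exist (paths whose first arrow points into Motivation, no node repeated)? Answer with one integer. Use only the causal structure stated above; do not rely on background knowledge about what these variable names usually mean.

A backdoor path from Motivation to TestScore is any simple undirected path whose first edge points into Motivation (i.e. leaves Motivation via a parent).
Parents of Motivation: {Attendance, PeerGroup}.
Enumerating:
  P1: Motivation <- PeerGroup -> TestScore
That exhausts the simple backdoor paths. Count: 1.

1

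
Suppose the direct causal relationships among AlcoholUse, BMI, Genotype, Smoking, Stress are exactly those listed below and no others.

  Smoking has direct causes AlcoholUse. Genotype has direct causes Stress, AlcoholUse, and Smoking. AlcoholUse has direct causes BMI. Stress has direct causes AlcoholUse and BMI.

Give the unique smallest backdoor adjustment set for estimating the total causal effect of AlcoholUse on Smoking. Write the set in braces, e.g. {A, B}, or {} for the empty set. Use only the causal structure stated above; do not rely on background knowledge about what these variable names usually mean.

Variables eligible for adjustment (non-descendants of AlcoholUse, excluding AlcoholUse and Smoking): {BMI}.
Backdoor paths from AlcoholUse to Smoking:
  P1: AlcoholUse <- BMI -> Stress -> Genotype <- Smoking
Each backdoor path contains an unconditioned collider, so every path is already blocked with the empty conditioning set:
  P1: blocked at collider Genotype (neither it nor any descendant is in the conditioning set).
The empty set is therefore the unique smallest valid set.

{}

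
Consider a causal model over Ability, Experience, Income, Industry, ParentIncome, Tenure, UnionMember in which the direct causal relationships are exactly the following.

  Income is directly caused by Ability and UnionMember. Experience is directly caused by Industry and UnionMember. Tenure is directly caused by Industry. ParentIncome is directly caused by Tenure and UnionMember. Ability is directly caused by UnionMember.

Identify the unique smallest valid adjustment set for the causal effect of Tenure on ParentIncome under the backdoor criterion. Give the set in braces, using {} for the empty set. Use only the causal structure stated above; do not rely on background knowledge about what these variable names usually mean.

{}

Variables eligible for adjustment (non-descendants of Tenure, excluding Tenure and ParentIncome): {Ability, Experience, Income, Industry, UnionMember}.
Backdoor paths from Tenure to ParentIncome:
  P1: Tenure <- Industry -> Experience <- UnionMember -> ParentIncome
Each backdoor path contains an unconditioned collider, so every path is already blocked with the empty conditioning set:
  P1: blocked at collider Experience (neither it nor any descendant is in the conditioning set).
The empty set is therefore the unique smallest valid set.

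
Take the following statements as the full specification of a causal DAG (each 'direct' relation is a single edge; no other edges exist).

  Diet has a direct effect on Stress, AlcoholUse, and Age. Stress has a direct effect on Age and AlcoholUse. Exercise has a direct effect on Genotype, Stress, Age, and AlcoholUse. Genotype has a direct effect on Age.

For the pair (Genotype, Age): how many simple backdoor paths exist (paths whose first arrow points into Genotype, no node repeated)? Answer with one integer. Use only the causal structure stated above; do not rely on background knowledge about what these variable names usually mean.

8

A backdoor path from Genotype to Age is any simple undirected path whose first edge points into Genotype (i.e. leaves Genotype via a parent).
Parents of Genotype: {Exercise}.
Enumerating:
  P1: Genotype <- Exercise -> Stress <- Diet -> Age
  P2: Genotype <- Exercise -> Stress -> Age
  P3: Genotype <- Exercise -> Stress -> AlcoholUse <- Diet -> Age
  P4: Genotype <- Exercise -> Age
  P5: Genotype <- Exercise -> AlcoholUse <- Diet -> Stress -> Age
  P6: Genotype <- Exercise -> AlcoholUse <- Diet -> Age
  P7: Genotype <- Exercise -> AlcoholUse <- Stress <- Diet -> Age
  P8: Genotype <- Exercise -> AlcoholUse <- Stress -> Age
That exhausts the simple backdoor paths. Count: 8.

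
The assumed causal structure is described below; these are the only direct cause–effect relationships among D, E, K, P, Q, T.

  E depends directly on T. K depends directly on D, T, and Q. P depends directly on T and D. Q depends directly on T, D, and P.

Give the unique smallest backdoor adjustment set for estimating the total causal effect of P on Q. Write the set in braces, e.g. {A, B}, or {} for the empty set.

Variables eligible for adjustment (non-descendants of P, excluding P and Q): {D, E, T}.
Backdoor paths from P to Q:
  P1: P <- T -> Q
  P2: P <- T -> K <- D -> Q
  P3: P <- T -> K <- Q
  P4: P <- D -> Q
  P5: P <- D -> K <- T -> Q
  P6: P <- D -> K <- Q
The empty set is not sufficient: P1 (P <- T -> Q) has no collider blocking it and no conditioned non-collider, so it is open.
Try {D, T}:
  P1: blocked at fork node T ∈ conditioning set.
  P2: blocked at fork node T ∈ conditioning set.
  P3: blocked at fork node T ∈ conditioning set.
  P4: blocked at fork node D ∈ conditioning set.
  P5: blocked at fork node D ∈ conditioning set.
  P6: blocked at fork node D ∈ conditioning set.
{D, T} contains no descendant of P and blocks every backdoor path.
Every element of {D, T} is needed (dropping D leaves P4 open; dropping T leaves P1 open), so no proper subset is valid.
Among all size-2 subsets of the eligible variables, only {D, T} blocks every backdoor path, so it is the unique smallest valid adjustment set.

{D, T}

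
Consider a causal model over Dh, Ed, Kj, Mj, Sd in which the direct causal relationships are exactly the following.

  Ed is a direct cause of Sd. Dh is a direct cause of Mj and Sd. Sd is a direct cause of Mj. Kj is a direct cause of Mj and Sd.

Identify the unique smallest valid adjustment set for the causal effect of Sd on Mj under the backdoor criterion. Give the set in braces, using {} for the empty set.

Variables eligible for adjustment (non-descendants of Sd, excluding Sd and Mj): {Dh, Ed, Kj}.
Backdoor paths from Sd to Mj:
  P1: Sd <- Kj -> Mj
  P2: Sd <- Dh -> Mj
The empty set is not sufficient: P1 (Sd <- Kj -> Mj) has no collider blocking it and no conditioned non-collider, so it is open.
Try {Dh, Kj}:
  P1: blocked at fork node Kj ∈ conditioning set.
  P2: blocked at fork node Dh ∈ conditioning set.
{Dh, Kj} contains no descendant of Sd and blocks every backdoor path.
Every element of {Dh, Kj} is needed (dropping Dh leaves P2 open; dropping Kj leaves P1 open), so no proper subset is valid.
Among all size-2 subsets of the eligible variables, only {Dh, Kj} blocks every backdoor path, so it is the unique smallest valid adjustment set.

{Dh, Kj}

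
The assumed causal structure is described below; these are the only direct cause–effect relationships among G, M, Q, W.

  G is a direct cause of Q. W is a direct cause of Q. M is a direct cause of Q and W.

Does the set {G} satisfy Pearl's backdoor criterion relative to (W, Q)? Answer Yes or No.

Backdoor paths from W to Q (paths whose first edge points into W):
  P1: W <- M -> Q
Condition 1 (no descendant of W in the set): holds — descendants of W are {Q}; none are in {G}.
Condition 2 (every backdoor path blocked by {G}):
  P1: open — no interior node is in the conditioning set.
{G} does not satisfy the backdoor criterion.

No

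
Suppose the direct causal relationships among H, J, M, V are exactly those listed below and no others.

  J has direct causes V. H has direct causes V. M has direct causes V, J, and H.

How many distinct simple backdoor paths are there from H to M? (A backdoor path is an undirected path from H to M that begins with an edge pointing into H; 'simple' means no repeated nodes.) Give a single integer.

A backdoor path from H to M is any simple undirected path whose first edge points into H (i.e. leaves H via a parent).
Parents of H: {V}.
Enumerating:
  P1: H <- V -> J -> M
  P2: H <- V -> M
That exhausts the simple backdoor paths. Count: 2.

2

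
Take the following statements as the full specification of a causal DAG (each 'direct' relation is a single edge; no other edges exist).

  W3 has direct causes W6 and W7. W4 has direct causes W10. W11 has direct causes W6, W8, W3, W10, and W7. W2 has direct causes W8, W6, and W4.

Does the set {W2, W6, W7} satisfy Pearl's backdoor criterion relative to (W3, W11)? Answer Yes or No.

Yes

Backdoor paths from W3 to W11 (paths whose first edge points into W3):
  P1: W3 <- W7 -> W11
  P2: W3 <- W6 -> W2 <- W8 -> W11
  P3: W3 <- W6 -> W2 <- W4 <- W10 -> W11
  P4: W3 <- W6 -> W11
Condition 1 (no descendant of W3 in the set): holds — descendants of W3 are {W11}; none are in {W2, W6, W7}.
Condition 2 (every backdoor path blocked by {W2, W6, W7}):
  P1: blocked at fork node W7 ∈ conditioning set.
  P2: blocked at fork node W6 ∈ conditioning set.
  P3: blocked at fork node W6 ∈ conditioning set.
  P4: blocked at fork node W6 ∈ conditioning set.
{W2, W6, W7} satisfies the backdoor criterion.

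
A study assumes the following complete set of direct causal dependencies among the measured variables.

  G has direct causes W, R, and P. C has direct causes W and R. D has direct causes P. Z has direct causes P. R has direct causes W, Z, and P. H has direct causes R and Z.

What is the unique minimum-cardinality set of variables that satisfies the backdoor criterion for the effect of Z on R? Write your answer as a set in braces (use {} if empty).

Variables eligible for adjustment (non-descendants of Z, excluding Z and R): {D, P, W}.
Backdoor paths from Z to R:
  P1: Z <- P -> R
  P2: Z <- P -> G <- W -> R
  P3: Z <- P -> G <- W -> C <- R
  P4: Z <- P -> G <- R
The empty set is not sufficient: P1 (Z <- P -> R) has no collider blocking it and no conditioned non-collider, so it is open.
Try {P}:
  P1: blocked at fork node P ∈ conditioning set.
  P2: blocked at fork node P ∈ conditioning set.
  P3: blocked at fork node P ∈ conditioning set.
  P4: blocked at fork node P ∈ conditioning set.
{P} contains no descendant of Z and blocks every backdoor path.
No other singleton works — e.g. {D} leaves P1 open — so {P} is the unique smallest valid adjustment set.

{P}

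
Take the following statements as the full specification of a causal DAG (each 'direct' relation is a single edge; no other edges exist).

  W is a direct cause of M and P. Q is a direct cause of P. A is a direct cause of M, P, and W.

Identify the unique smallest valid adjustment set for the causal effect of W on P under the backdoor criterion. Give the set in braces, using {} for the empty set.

Variables eligible for adjustment (non-descendants of W, excluding W and P): {A, Q}.
Backdoor paths from W to P:
  P1: W <- A -> P
The empty set is not sufficient: P1 (W <- A -> P) has no collider blocking it and no conditioned non-collider, so it is open.
Try {A}:
  P1: blocked at fork node A ∈ conditioning set.
{A} contains no descendant of W and blocks every backdoor path.
No other singleton works — e.g. {Q} leaves P1 open — so {A} is the unique smallest valid adjustment set.

{A}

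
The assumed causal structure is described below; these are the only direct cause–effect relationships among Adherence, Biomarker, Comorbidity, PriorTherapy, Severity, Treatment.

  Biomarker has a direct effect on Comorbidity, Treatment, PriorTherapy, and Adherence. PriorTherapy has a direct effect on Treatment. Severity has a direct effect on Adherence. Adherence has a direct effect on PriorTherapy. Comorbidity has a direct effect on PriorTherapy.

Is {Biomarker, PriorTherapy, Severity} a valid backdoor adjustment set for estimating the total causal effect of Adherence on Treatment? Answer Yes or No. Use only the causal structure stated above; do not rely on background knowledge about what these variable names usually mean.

Backdoor paths from Adherence to Treatment (paths whose first edge points into Adherence):
  P1: Adherence <- Biomarker -> Comorbidity -> PriorTherapy -> Treatment
  P2: Adherence <- Biomarker -> PriorTherapy -> Treatment
  P3: Adherence <- Biomarker -> Treatment
Condition 1 (no descendant of Adherence in the set): FAILS — PriorTherapy is a descendant of Adherence.
Condition 2 (every backdoor path blocked by {Biomarker, PriorTherapy, Severity}):
  P1: blocked at fork node Biomarker ∈ conditioning set.
  P2: blocked at fork node Biomarker ∈ conditioning set.
  P3: blocked at fork node Biomarker ∈ conditioning set.
{Biomarker, PriorTherapy, Severity} does not satisfy the backdoor criterion.

No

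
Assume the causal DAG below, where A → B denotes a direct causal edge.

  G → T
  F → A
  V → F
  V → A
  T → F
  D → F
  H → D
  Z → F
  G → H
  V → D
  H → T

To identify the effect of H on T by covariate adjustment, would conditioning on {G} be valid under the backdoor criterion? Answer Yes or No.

Backdoor paths from H to T (paths whose first edge points into H):
  P1: H <- G -> T
Condition 1 (no descendant of H in the set): holds — descendants of H are {A, D, F, T}; none are in {G}.
Condition 2 (every backdoor path blocked by {G}):
  P1: blocked at fork node G ∈ conditioning set.
{G} satisfies the backdoor criterion.

Yes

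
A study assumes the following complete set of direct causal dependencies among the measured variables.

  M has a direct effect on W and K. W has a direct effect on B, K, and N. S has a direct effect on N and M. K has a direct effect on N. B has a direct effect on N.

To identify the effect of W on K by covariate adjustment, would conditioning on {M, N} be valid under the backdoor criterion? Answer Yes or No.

No

Backdoor paths from W to K (paths whose first edge points into W):
  P1: W <- M <- S -> N <- K
  P2: W <- M -> K
Condition 1 (no descendant of W in the set): FAILS — N is a descendant of W.
Condition 2 (every backdoor path blocked by {M, N}):
  P1: blocked at chain node M ∈ conditioning set.
  P2: blocked at fork node M ∈ conditioning set.
{M, N} does not satisfy the backdoor criterion.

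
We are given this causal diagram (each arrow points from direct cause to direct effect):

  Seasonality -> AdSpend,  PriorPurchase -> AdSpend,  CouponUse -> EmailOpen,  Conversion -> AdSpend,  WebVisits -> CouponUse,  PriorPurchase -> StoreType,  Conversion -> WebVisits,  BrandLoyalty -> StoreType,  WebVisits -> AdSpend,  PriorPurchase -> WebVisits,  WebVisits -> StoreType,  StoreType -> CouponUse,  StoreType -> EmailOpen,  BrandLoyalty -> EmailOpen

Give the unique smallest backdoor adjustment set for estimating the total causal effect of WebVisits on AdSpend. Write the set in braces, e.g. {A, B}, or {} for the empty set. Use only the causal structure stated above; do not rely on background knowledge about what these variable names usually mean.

{Conversion, PriorPurchase}

Variables eligible for adjustment (non-descendants of WebVisits, excluding WebVisits and AdSpend): {BrandLoyalty, Conversion, PriorPurchase, Seasonality}.
Backdoor paths from WebVisits to AdSpend:
  P1: WebVisits <- Conversion -> AdSpend
  P2: WebVisits <- PriorPurchase -> AdSpend
The empty set is not sufficient: P1 (WebVisits <- Conversion -> AdSpend) has no collider blocking it and no conditioned non-collider, so it is open.
Try {Conversion, PriorPurchase}:
  P1: blocked at fork node Conversion ∈ conditioning set.
  P2: blocked at fork node PriorPurchase ∈ conditioning set.
{Conversion, PriorPurchase} contains no descendant of WebVisits and blocks every backdoor path.
Every element of {Conversion, PriorPurchase} is needed (dropping Conversion leaves P1 open; dropping PriorPurchase leaves P2 open), so no proper subset is valid.
Among all size-2 subsets of the eligible variables, only {Conversion, PriorPurchase} blocks every backdoor path, so it is the unique smallest valid adjustment set.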